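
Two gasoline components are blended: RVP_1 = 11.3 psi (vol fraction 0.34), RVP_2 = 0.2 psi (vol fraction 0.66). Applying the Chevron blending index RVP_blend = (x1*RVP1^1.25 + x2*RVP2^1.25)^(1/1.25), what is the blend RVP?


Chevron index: RVP_blend = (sum xi*RVPi^1.25)^(1/1.25)
RVP^1.25 terms: 0.34 * 11.3^1.25 + 0.66 * 0.2^1.25 = 7.1324
RVP_blend = 7.1324^(1/1.25) = 4.815

4.815 psi


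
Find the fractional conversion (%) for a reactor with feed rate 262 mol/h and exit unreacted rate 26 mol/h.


X = (F_in - F_out) / F_in * 100
Moles reacted = 262 - 26 = 236
X = 236 / 262 * 100
= 0.9008 * 100
= 90.08 %

90.08 %


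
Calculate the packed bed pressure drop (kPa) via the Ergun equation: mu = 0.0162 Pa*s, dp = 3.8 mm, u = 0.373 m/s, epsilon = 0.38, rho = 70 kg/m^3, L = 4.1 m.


dp = 3.8 mm = 0.0038 m
Viscous term = 150*0.0162*0.373*(1-0.38)^2 / (0.0038^2*0.38^3) = 439724
Inertial term = 1.75*70*0.373^2*(1-0.38) / (0.0038*0.38^3) = 50677
dP/L = 439724 + 50677 = 490401 Pa/m
dP = 490401 * 4.1 / 1000 = 2011 kPa

2011 kPa


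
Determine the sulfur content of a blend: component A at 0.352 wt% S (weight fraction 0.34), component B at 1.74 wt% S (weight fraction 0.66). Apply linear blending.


Linear sulfur blending: S_blend = x1*S1 + x2*S2
Contribution 1: 0.34 * 0.352 = 0.11968 wt%
Contribution 2: 0.66 * 1.74 = 1.1484 wt%
S_blend = 0.11968 + 1.1484 = 1.26808

1.26808 wt%


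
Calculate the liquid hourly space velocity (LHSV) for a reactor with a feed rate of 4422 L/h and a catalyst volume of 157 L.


LHSV = volumetric feed rate / catalyst volume
= 4422 L/h / 157 L
= 28.17 h^-1

28.17 h^-1


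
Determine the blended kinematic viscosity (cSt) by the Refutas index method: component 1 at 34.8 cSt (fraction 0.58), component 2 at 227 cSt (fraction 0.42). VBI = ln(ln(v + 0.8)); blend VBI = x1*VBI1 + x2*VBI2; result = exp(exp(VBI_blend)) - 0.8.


Refutas method: VBN_i = 14.534*ln(ln(visc_i + 0.8)) + 10.975, blended linearly by mass fraction; since VBN is linear in VBI_i = ln(ln(visc_i + 0.8)) and the fractions sum to 1, blend VBI directly: visc = exp(exp(VBI_blend)) - 0.8
VBI_1 = ln(ln(34.8 + 0.8)) = 1.27322
VBI_2 = ln(ln(227 + 0.8)) = 1.69166
VBI_blend = 0.58 * 1.27322 + 0.42 * 1.69166 = 1.44896
visc_blend = exp(exp(1.44896)) - 0.8 = 69.92

69.92 cSt


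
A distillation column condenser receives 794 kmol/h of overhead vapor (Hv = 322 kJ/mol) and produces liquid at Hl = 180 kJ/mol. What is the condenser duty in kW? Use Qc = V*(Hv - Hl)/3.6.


Qc = 794 * (322 - 180) / 3.6 = 794 * 142 / 3.6 = 31320

31320 kW


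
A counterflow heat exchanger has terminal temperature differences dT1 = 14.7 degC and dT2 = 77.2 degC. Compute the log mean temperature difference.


LMTD = (dT1 - dT2) / ln(dT1/dT2)
= (14.7 - 77.2) / ln(14.7 / 77.2) = -62.5 / -1.65855 = 37.68

37.68 degC


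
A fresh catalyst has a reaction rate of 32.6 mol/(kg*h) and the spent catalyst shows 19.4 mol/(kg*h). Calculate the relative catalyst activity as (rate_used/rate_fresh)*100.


Activity (%) = (rate_used / rate_fresh) * 100
rate_used = 19.4, rate_fresh = 32.6
= (19.4 / 32.6) * 100
= 0.5951 * 100 = 59.51

59.51 %


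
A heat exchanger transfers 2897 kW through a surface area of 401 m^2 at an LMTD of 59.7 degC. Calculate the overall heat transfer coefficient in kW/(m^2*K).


From Q = U*A*LMTD, U = Q / (A * LMTD)
U = 2897 / (401 * 59.7) = 2897 / 23939.7 = 0.1210

0.1210 kW/(m^2*K)


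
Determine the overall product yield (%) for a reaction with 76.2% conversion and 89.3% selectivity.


Overall yield = conversion (%) * selectivity (%) / 100
Conversion = 76.2%, Selectivity = 89.3%
Y = 76.2 * 89.3 / 100
= 68.0466 %

68.0466 %


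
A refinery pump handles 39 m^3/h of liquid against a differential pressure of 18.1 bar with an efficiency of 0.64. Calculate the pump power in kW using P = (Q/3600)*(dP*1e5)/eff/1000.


Q = 39 / 3600 = 0.0108333 m^3/s
P = 0.0108333 * (18.1 * 1e5) / 0.64 / 1000 = 30.64

30.64 kW


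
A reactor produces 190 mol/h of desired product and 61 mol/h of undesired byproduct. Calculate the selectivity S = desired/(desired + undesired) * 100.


Selectivity = desired / (desired + undesired) * 100
Total products = 190 + 61 = 251 mol/h
S = 190 / 251 * 100
= 0.7570 * 100
= 75.70 %

75.70 %


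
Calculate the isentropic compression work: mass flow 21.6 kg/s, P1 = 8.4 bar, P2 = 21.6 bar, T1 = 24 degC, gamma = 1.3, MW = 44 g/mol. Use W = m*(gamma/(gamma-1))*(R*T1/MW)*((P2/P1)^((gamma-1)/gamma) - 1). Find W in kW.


Isentropic work: W = m*(gamma/(gamma-1))*(R*T1/MW)*((P2/P1)^((gamma-1)/gamma) - 1)
T1 = 24 + 273.15 = 297.15 K
Pressure ratio = 21.6 / 8.4 = 2.57143
Exponent = (1.3 - 1)/1.3 = 0.230769
(P2/P1)^exp - 1 = 2.57143^0.230769 - 1 = 0.243528
W = 21.6 * 1.3 / 0.3 * 8.314 * 297.15 / 44 * 0.243528 = 1280

1280 kW


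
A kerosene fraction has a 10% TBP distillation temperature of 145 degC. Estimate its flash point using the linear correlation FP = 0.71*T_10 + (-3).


FP = 0.71 * 145 + (-3) = 99.95

99.95 degC


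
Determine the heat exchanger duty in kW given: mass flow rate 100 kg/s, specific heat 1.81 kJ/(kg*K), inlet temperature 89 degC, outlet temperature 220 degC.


Q = m_dot * cp * delta_T
delta_T = 220 - 89 = 131 K
Q = 100 * 1.81 * 131
= 181 * 131
= 23711 kW

23711 kW


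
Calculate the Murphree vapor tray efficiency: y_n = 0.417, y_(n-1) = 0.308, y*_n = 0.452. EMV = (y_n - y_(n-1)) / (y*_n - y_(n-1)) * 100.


Murphree vapor efficiency: EMV = (y_n - y_(n-1)) / (y*_n - y_(n-1)) * 100
EMV = (0.417 - 0.308) / (0.452 - 0.308) * 100 = 0.109 / 0.144 * 100 = 75.69

75.69 %


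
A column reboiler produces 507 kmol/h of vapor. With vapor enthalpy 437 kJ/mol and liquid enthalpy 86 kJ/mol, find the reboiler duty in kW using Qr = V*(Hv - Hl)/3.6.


Qr = 507 * (437 - 86) / 3.6 = 507 * 351 / 3.6 = 49430

49430 kW


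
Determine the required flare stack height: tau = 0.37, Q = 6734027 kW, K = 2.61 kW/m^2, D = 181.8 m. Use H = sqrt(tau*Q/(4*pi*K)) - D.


tau*Q/(4*pi*K) = 0.37 * 6734027 / (4 * pi * 2.61) = 75967.2
sqrt(75967.2) = 275.621
H = 275.621 - 181.8 = 93.82

93.82 m


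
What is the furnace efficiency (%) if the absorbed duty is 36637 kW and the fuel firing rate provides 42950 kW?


Furnace efficiency = Q_absorbed / Q_fuel * 100
= 36637 / 42950 * 100 = 85.30

85.30 %


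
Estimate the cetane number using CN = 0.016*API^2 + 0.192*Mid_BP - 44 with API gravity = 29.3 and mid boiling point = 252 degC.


CN = 0.016 * 29.3^2 + 0.192 * 252 - 44
CN = 13.73584 + 48.384 - 44 = 18.11984

18.11984


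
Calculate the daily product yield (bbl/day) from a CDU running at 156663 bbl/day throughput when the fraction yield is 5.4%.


Crude throughput = 156663 bbl/day
Fraction yield = 5.4%
yield = throughput * fraction / 100
yield = 156663 * 5.4 / 100 = 8459.802

8459.802 bbl/day


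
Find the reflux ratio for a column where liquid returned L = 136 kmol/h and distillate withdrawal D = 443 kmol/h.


Reflux ratio definition: R = L / D (liquid returned / distillate withdrawn)
L = 136 kmol/h, D = 443 kmol/h
R = 136 / 443 = 0.3070

0.3070


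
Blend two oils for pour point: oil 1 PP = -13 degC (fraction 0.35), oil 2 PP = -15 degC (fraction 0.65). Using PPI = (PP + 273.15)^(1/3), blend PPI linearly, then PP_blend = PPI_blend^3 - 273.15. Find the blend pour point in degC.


PPI_1 = (-13 + 273.15)^(1/3) = 6.383731
PPI_2 = (-15 + 273.15)^(1/3) = 6.36733
PPI_blend = 0.35 * 6.383731 + 0.65 * 6.36733 = 6.37307
PP_blend = 6.37307^3 - 273.15 = 258.8487 - 273.15 = -14.3

-14.3 degC


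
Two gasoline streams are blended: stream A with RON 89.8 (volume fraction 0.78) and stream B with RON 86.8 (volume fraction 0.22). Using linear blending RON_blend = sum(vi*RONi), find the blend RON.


Linear blending: RON_blend = sum(vi * RONi)
Contribution 1: 0.78 * 89.8 = 70.044
Contribution 2: 0.22 * 86.8 = 19.096
RON_blend = 70.044 + 19.096 = 89.14

89.14


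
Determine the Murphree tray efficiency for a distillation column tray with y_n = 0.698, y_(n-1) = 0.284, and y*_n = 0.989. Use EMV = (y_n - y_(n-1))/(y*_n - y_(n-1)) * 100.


Murphree vapor efficiency: EMV = (y_n - y_(n-1)) / (y*_n - y_(n-1)) * 100
EMV = (0.698 - 0.284) / (0.989 - 0.284) * 100 = 0.414 / 0.705 * 100 = 58.72

58.72 %


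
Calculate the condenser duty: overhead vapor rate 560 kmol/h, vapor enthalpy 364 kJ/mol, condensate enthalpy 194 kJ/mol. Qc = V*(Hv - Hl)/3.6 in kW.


Qc = 560 * (364 - 194) / 3.6 = 560 * 170 / 3.6 = 26440

26440 kW


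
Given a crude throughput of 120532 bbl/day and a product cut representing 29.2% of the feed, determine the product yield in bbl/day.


Crude throughput = 120532 bbl/day
Fraction yield = 29.2%
yield = throughput * fraction / 100
yield = 120532 * 29.2 / 100 = 35195.344

35195.344 bbl/day


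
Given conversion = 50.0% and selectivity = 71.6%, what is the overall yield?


Overall yield = conversion (%) * selectivity (%) / 100
Conversion = 50.0%, Selectivity = 71.6%
Y = 50.0 * 71.6 / 100
= 35.8 %

35.8 %


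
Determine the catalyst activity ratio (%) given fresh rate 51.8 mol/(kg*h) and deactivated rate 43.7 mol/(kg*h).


Activity (%) = (rate_used / rate_fresh) * 100
rate_used = 43.7, rate_fresh = 51.8
= (43.7 / 51.8) * 100
= 0.8436 * 100 = 84.36

84.36 %


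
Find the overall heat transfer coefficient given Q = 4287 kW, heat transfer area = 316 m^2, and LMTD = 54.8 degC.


From Q = U*A*LMTD, U = Q / (A * LMTD)
U = 4287 / (316 * 54.8) = 4287 / 17316.8 = 0.2476

0.2476 kW/(m^2*K)


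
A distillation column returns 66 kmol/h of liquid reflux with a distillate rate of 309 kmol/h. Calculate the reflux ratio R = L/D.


Reflux ratio definition: R = L / D (liquid returned / distillate withdrawn)
L = 66 kmol/h, D = 309 kmol/h
R = 66 / 309 = 0.2136

0.2136


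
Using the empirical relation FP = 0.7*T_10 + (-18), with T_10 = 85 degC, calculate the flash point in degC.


FP = 0.7 * 85 + (-18) = 41.5

41.5 degC


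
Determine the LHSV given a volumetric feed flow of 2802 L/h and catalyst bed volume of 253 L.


LHSV = volumetric feed rate / catalyst volume
= 2802 L/h / 253 L
= 11.08 h^-1

11.08 h^-1


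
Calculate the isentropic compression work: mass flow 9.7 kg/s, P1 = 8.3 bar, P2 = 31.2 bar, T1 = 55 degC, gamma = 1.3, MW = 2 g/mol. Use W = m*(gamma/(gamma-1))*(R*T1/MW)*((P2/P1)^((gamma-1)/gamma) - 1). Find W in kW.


Isentropic work: W = m*(gamma/(gamma-1))*(R*T1/MW)*((P2/P1)^((gamma-1)/gamma) - 1)
T1 = 55 + 273.15 = 328.15 K
Pressure ratio = 31.2 / 8.3 = 3.75904
Exponent = (1.3 - 1)/1.3 = 0.230769
(P2/P1)^exp - 1 = 3.75904^0.230769 - 1 = 0.357407
W = 9.7 * 1.3 / 0.3 * 8.314 * 328.15 / 2 * 0.357407 = 20490

20490 kW


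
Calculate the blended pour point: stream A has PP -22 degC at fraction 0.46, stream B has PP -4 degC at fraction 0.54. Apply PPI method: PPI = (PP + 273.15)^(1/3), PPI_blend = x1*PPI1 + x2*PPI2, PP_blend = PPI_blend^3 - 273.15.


PPI_1 = (-22 + 273.15)^(1/3) = 6.30925
PPI_2 = (-4 + 273.15)^(1/3) = 6.456514
PPI_blend = 0.46 * 6.30925 + 0.54 * 6.456514 = 6.388773
PP_blend = 6.388773^3 - 273.15 = 260.7668 - 273.15 = -12.38

-12.38 degC


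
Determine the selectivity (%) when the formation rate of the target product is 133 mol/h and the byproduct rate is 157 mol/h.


Selectivity = desired / (desired + undesired) * 100
Total products = 133 + 157 = 290 mol/h
S = 133 / 290 * 100
= 0.4586 * 100
= 45.86 %

45.86 %


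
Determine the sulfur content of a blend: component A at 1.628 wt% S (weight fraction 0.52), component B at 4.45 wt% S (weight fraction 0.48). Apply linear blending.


Linear sulfur blending: S_blend = x1*S1 + x2*S2
Contribution 1: 0.52 * 1.628 = 0.84656 wt%
Contribution 2: 0.48 * 4.45 = 2.136 wt%
S_blend = 0.84656 + 2.136 = 2.98256

2.98256 wt%


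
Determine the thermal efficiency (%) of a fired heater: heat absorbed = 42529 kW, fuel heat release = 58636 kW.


Furnace efficiency = Q_absorbed / Q_fuel * 100
= 42529 / 58636 * 100 = 72.53

72.53 %


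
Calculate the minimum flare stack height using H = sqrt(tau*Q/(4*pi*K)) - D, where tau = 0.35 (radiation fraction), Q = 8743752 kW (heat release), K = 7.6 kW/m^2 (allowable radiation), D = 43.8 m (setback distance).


tau*Q/(4*pi*K) = 0.35 * 8743752 / (4 * pi * 7.6) = 32043.7
sqrt(32043.7) = 179.008
H = 179.008 - 43.8 = 135.2

135.2 m


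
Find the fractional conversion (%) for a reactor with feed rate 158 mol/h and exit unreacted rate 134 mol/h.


X = (F_in - F_out) / F_in * 100
Moles reacted = 158 - 134 = 24
X = 24 / 158 * 100
= 0.1519 * 100
= 15.19 %

15.19 %


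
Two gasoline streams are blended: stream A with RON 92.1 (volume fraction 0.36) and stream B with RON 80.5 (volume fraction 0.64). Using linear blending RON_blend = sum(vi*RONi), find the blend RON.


Linear blending: RON_blend = sum(vi * RONi)
Contribution 1: 0.36 * 92.1 = 33.156
Contribution 2: 0.64 * 80.5 = 51.52
RON_blend = 33.156 + 51.52 = 84.676

84.676


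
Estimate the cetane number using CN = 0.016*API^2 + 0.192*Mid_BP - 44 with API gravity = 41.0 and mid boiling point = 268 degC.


CN = 0.016 * 41.0^2 + 0.192 * 268 - 44
CN = 26.896 + 51.456 - 44 = 34.352

34.352


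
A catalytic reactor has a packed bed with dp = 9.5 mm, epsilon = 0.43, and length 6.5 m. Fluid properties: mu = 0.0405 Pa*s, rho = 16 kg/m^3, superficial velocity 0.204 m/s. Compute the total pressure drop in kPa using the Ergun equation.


dp = 9.5 mm = 0.0095 m
Viscous term = 150*0.0405*0.204*(1-0.43)^2 / (0.0095^2*0.43^3) = 56114.3
Inertial term = 1.75*16*0.204^2*(1-0.43) / (0.0095*0.43^3) = 879.355
dP/L = 56114.3 + 879.355 = 56993.7 Pa/m
dP = 56993.7 * 6.5 / 1000 = 370.5 kPa

370.5 kPa


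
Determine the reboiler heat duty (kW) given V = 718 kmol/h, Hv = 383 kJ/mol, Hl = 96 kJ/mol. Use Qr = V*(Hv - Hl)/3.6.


Qr = 718 * (383 - 96) / 3.6 = 718 * 287 / 3.6 = 57240

57240 kW


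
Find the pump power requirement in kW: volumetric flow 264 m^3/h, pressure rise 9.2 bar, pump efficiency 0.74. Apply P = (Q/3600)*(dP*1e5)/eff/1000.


Q = 264 / 3600 = 0.0733333 m^3/s
P = 0.0733333 * (9.2 * 1e5) / 0.74 / 1000 = 91.17

91.17 kW


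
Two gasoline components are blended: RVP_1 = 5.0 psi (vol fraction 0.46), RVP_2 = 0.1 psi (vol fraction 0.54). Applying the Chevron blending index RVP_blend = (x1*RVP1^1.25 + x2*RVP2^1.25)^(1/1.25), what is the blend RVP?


Chevron index: RVP_blend = (sum xi*RVPi^1.25)^(1/1.25)
RVP^1.25 terms: 0.46 * 5.0^1.25 + 0.54 * 0.1^1.25 = 3.46967
RVP_blend = 3.46967^(1/1.25) = 2.705

2.705 psi


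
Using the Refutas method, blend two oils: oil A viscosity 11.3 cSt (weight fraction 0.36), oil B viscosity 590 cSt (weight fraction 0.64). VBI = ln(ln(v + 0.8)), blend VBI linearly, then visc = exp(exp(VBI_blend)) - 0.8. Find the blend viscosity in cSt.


Refutas method: VBN_i = 14.534*ln(ln(visc_i + 0.8)) + 10.975, blended linearly by mass fraction; since VBN is linear in VBI_i = ln(ln(visc_i + 0.8)) and the fractions sum to 1, blend VBI directly: visc = exp(exp(VBI_blend)) - 0.8
VBI_1 = ln(ln(11.3 + 0.8)) = 0.913569
VBI_2 = ln(ln(590 + 0.8)) = 1.8534
VBI_blend = 0.36 * 0.913569 + 0.64 * 1.8534 = 1.51506
visc_blend = exp(exp(1.51506)) - 0.8 = 93.80

93.80 cSt


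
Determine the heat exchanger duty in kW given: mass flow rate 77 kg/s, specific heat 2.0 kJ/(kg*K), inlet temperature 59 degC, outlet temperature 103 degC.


Q = m_dot * cp * delta_T
delta_T = 103 - 59 = 44 K
Q = 77 * 2.0 * 44
= 154 * 44
= 6776 kW

6776 kW


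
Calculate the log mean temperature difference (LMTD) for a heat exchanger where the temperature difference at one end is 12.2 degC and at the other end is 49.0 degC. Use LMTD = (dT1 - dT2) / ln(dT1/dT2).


LMTD = (dT1 - dT2) / ln(dT1/dT2)
= (12.2 - 49.0) / ln(12.2 / 49.0) = -36.8 / -1.39038 = 26.47

26.47 degC


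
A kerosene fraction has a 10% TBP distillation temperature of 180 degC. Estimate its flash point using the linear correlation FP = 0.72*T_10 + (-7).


FP = 0.72 * 180 + (-7) = 122.6

122.6 degC


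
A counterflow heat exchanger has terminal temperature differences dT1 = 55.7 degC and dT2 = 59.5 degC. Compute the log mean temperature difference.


LMTD = (dT1 - dT2) / ln(dT1/dT2)
= (55.7 - 59.5) / ln(55.7 / 59.5) = -3.8 / -0.0659962 = 57.58

57.58 degC


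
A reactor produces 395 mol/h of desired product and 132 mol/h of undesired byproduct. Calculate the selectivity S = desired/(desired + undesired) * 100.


Selectivity = desired / (desired + undesired) * 100
Total products = 395 + 132 = 527 mol/h
S = 395 / 527 * 100
= 0.7495 * 100
= 74.95 %

74.95 %


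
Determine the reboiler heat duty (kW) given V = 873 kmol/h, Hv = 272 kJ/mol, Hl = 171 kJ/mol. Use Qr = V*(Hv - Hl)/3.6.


Qr = 873 * (272 - 171) / 3.6 = 873 * 101 / 3.6 = 24490

24490 kW


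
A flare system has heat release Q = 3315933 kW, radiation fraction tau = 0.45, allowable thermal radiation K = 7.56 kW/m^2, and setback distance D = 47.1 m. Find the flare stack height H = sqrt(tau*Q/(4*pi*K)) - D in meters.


tau*Q/(4*pi*K) = 0.45 * 3315933 / (4 * pi * 7.56) = 15706.8
sqrt(15706.8) = 125.327
H = 125.327 - 47.1 = 78.23

78.23 m


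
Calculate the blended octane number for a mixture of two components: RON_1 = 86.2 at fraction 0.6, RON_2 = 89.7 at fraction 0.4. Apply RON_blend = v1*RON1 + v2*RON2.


Linear blending: RON_blend = sum(vi * RONi)
Contribution 1: 0.6 * 86.2 = 51.72
Contribution 2: 0.4 * 89.7 = 35.88
RON_blend = 51.72 + 35.88 = 87.6

87.6


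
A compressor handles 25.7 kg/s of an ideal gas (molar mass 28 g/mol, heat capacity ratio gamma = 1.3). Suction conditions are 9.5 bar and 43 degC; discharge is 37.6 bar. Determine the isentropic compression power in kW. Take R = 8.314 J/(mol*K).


Isentropic work: W = m*(gamma/(gamma-1))*(R*T1/MW)*((P2/P1)^((gamma-1)/gamma) - 1)
T1 = 43 + 273.15 = 316.15 K
Pressure ratio = 37.6 / 9.5 = 3.95789
Exponent = (1.3 - 1)/1.3 = 0.230769
(P2/P1)^exp - 1 = 3.95789^0.230769 - 1 = 0.37365
W = 25.7 * 1.3 / 0.3 * 8.314 * 316.15 / 28 * 0.37365 = 3906

3906 kW


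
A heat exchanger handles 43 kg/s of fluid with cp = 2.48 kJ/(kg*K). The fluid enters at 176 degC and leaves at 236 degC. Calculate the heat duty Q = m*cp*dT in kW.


Q = m_dot * cp * delta_T
delta_T = 236 - 176 = 60 K
Q = 43 * 2.48 * 60
= 106.64 * 60
= 6398.4 kW

6398.4 kW


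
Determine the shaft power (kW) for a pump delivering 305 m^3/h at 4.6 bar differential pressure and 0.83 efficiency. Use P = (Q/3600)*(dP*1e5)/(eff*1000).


Q = 305 / 3600 = 0.0847222 m^3/s
P = 0.0847222 * (4.6 * 1e5) / 0.83 / 1000 = 46.95

46.95 kW


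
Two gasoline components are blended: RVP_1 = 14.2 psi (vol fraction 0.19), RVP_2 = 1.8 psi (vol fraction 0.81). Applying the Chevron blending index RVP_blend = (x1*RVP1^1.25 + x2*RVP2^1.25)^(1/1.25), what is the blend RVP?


Chevron index: RVP_blend = (sum xi*RVPi^1.25)^(1/1.25)
RVP^1.25 terms: 0.19 * 14.2^1.25 + 0.81 * 1.8^1.25 = 6.92617
RVP_blend = 6.92617^(1/1.25) = 4.703

4.703 psi


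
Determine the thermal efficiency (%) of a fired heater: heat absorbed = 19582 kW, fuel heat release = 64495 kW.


Furnace efficiency = Q_absorbed / Q_fuel * 100
= 19582 / 64495 * 100 = 30.36

30.36 %


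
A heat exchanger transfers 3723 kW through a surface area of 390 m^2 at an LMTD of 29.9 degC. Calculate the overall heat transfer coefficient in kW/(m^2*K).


From Q = U*A*LMTD, U = Q / (A * LMTD)
U = 3723 / (390 * 29.9) = 3723 / 11661 = 0.3193

0.3193 kW/(m^2*K)


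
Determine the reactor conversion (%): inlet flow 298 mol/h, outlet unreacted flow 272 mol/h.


X = (F_in - F_out) / F_in * 100
Moles reacted = 298 - 272 = 26
X = 26 / 298 * 100
= 0.08725 * 100
= 8.725 %

8.725 %


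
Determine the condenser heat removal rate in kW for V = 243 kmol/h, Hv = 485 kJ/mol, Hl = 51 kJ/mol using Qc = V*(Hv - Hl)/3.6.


Qc = 243 * (485 - 51) / 3.6 = 243 * 434 / 3.6 = 29300

29300 kW


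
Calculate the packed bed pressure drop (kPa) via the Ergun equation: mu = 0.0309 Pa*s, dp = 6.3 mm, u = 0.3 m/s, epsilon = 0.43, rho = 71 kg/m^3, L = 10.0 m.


dp = 6.3 mm = 0.0063 m
Viscous term = 150*0.0309*0.3*(1-0.43)^2 / (0.0063^2*0.43^3) = 143164
Inertial term = 1.75*71*0.3^2*(1-0.43) / (0.0063*0.43^3) = 12725.3
dP/L = 143164 + 12725.3 = 155889 Pa/m
dP = 155889 * 10.0 / 1000 = 1559 kPa

1559 kPa


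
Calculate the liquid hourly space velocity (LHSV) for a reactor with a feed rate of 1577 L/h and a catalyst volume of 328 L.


LHSV = volumetric feed rate / catalyst volume
= 1577 L/h / 328 L
= 4.808 h^-1

4.808 h^-1


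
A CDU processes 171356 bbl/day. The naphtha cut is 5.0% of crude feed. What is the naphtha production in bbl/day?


Crude throughput = 171356 bbl/day
Fraction yield = 5.0%
yield = throughput * fraction / 100
yield = 171356 * 5.0 / 100 = 8567.8

8567.8 bbl/day


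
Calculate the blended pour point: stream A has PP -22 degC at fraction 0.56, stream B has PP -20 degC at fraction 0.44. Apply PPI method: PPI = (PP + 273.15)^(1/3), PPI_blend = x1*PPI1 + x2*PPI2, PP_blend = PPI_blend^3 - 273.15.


PPI_1 = (-22 + 273.15)^(1/3) = 6.30925
PPI_2 = (-20 + 273.15)^(1/3) = 6.325953
PPI_blend = 0.56 * 6.30925 + 0.44 * 6.325953 = 6.316599
PP_blend = 6.316599^3 - 273.15 = 252.0287 - 273.15 = -21.12

-21.12 degC


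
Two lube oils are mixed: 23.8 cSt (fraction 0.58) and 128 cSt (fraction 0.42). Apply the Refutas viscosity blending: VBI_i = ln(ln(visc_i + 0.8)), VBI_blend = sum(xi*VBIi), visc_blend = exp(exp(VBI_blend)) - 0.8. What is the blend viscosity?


Refutas method: VBN_i = 14.534*ln(ln(visc_i + 0.8)) + 10.975, blended linearly by mass fraction; since VBN is linear in VBI_i = ln(ln(visc_i + 0.8)) and the fractions sum to 1, blend VBI directly: visc = exp(exp(VBI_blend)) - 0.8
VBI_1 = ln(ln(23.8 + 0.8)) = 1.16401
VBI_2 = ln(ln(128 + 0.8)) = 1.58068
VBI_blend = 0.58 * 1.16401 + 0.42 * 1.58068 = 1.33901
visc_blend = exp(exp(1.33901)) - 0.8 = 44.59

44.59 cSt


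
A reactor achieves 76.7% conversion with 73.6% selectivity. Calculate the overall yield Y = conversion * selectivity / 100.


Overall yield = conversion (%) * selectivity (%) / 100
Conversion = 76.7%, Selectivity = 73.6%
Y = 76.7 * 73.6 / 100
= 56.4512 %

56.4512 %


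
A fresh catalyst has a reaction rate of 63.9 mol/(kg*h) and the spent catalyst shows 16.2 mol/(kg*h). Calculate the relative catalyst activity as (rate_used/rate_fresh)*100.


Activity (%) = (rate_used / rate_fresh) * 100
rate_used = 16.2, rate_fresh = 63.9
= (16.2 / 63.9) * 100
= 0.2535 * 100 = 25.35

25.35 %


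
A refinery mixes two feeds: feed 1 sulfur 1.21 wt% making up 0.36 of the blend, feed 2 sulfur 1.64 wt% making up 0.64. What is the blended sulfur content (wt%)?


Linear sulfur blending: S_blend = x1*S1 + x2*S2
Contribution 1: 0.36 * 1.21 = 0.4356 wt%
Contribution 2: 0.64 * 1.64 = 1.0496 wt%
S_blend = 0.4356 + 1.0496 = 1.4852

1.4852 wt%


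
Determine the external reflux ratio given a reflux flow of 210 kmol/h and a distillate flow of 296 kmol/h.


Reflux ratio definition: R = L / D (liquid returned / distillate withdrawn)
L = 210 kmol/h, D = 296 kmol/h
R = 210 / 296 = 0.7095

0.7095


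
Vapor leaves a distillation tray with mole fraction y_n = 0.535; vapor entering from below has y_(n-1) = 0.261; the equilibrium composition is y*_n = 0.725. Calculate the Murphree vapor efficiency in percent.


Murphree vapor efficiency: EMV = (y_n - y_(n-1)) / (y*_n - y_(n-1)) * 100
EMV = (0.535 - 0.261) / (0.725 - 0.261) * 100 = 0.274 / 0.464 * 100 = 59.05

59.05 %


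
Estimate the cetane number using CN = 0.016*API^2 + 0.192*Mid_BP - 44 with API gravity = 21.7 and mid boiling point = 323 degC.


CN = 0.016 * 21.7^2 + 0.192 * 323 - 44
CN = 7.53424 + 62.016 - 44 = 25.55024

25.55024


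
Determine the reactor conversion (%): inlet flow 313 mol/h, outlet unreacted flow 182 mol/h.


X = (F_in - F_out) / F_in * 100
Moles reacted = 313 - 182 = 131
X = 131 / 313 * 100
= 0.4185 * 100
= 41.85 %

41.85 %


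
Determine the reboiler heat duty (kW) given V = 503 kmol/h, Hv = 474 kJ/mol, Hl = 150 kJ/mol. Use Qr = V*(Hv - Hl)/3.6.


Qr = 503 * (474 - 150) / 3.6 = 503 * 324 / 3.6 = 45270

45270 kW


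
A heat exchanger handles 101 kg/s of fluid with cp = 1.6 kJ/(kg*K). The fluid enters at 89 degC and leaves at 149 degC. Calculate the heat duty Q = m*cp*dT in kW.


Q = m_dot * cp * delta_T
delta_T = 149 - 89 = 60 K
Q = 101 * 1.6 * 60
= 161.6 * 60
= 9696 kW

9696 kW


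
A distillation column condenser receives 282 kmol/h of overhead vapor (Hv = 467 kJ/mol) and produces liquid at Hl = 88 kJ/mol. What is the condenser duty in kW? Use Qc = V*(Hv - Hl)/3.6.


Qc = 282 * (467 - 88) / 3.6 = 282 * 379 / 3.6 = 29690

29690 kW


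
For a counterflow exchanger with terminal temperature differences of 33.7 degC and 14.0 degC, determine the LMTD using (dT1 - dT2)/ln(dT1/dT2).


LMTD = (dT1 - dT2) / ln(dT1/dT2)
= (33.7 - 14.0) / ln(33.7 / 14.0) = 19.7 / 0.878441 = 22.43

22.43 degC


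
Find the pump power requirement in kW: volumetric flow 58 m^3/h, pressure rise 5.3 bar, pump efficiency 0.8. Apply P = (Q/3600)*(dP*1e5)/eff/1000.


Q = 58 / 3600 = 0.0161111 m^3/s
P = 0.0161111 * (5.3 * 1e5) / 0.8 / 1000 = 10.67

10.67 kW


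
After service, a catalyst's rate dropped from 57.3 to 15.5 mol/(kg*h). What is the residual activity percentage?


Activity (%) = (rate_used / rate_fresh) * 100
rate_used = 15.5, rate_fresh = 57.3
= (15.5 / 57.3) * 100
= 0.2705 * 100 = 27.05

27.05 %


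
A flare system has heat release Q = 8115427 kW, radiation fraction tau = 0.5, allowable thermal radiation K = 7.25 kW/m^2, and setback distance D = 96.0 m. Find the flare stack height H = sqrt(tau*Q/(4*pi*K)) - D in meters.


tau*Q/(4*pi*K) = 0.5 * 8115427 / (4 * pi * 7.25) = 44538.3
sqrt(44538.3) = 211.041
H = 211.041 - 96.0 = 115.0

115.0 m


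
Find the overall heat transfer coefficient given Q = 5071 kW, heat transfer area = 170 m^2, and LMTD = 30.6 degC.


From Q = U*A*LMTD, U = Q / (A * LMTD)
U = 5071 / (170 * 30.6) = 5071 / 5202 = 0.9748

0.9748 kW/(m^2*K)


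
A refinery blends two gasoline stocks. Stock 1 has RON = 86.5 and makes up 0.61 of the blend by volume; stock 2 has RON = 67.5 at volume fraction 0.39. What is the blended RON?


Linear blending: RON_blend = sum(vi * RONi)
Contribution 1: 0.61 * 86.5 = 52.765
Contribution 2: 0.39 * 67.5 = 26.325
RON_blend = 52.765 + 26.325 = 79.09

79.09


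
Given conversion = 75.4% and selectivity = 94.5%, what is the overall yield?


Overall yield = conversion (%) * selectivity (%) / 100
Conversion = 75.4%, Selectivity = 94.5%
Y = 75.4 * 94.5 / 100
= 71.253 %

71.253 %


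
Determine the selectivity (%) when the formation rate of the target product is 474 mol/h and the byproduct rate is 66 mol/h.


Selectivity = desired / (desired + undesired) * 100
Total products = 474 + 66 = 540 mol/h
S = 474 / 540 * 100
= 0.8778 * 100
= 87.78 %

87.78 %


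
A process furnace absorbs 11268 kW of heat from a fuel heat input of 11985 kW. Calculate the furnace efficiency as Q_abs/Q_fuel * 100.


Furnace efficiency = Q_absorbed / Q_fuel * 100
= 11268 / 11985 * 100 = 94.02

94.02 %


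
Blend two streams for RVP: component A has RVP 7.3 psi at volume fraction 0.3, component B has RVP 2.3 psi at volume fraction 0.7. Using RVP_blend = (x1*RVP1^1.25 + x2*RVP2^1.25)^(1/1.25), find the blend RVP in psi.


Chevron index: RVP_blend = (sum xi*RVPi^1.25)^(1/1.25)
RVP^1.25 terms: 0.3 * 7.3^1.25 + 0.7 * 2.3^1.25 = 5.58247
RVP_blend = 5.58247^(1/1.25) = 3.958

3.958 psi


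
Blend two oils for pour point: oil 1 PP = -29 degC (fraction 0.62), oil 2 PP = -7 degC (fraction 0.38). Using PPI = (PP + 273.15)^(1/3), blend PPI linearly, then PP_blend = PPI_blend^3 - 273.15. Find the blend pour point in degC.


PPI_1 = (-29 + 273.15)^(1/3) = 6.25008
PPI_2 = (-7 + 273.15)^(1/3) = 6.432436
PPI_blend = 0.62 * 6.25008 + 0.38 * 6.432436 = 6.319375
PP_blend = 6.319375^3 - 273.15 = 252.3611 - 273.15 = -20.79

-20.79 degC


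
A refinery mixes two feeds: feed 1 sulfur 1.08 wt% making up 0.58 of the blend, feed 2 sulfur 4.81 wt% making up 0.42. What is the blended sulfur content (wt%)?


Linear sulfur blending: S_blend = x1*S1 + x2*S2
Contribution 1: 0.58 * 1.08 = 0.6264 wt%
Contribution 2: 0.42 * 4.81 = 2.0202 wt%
S_blend = 0.6264 + 2.0202 = 2.6466

2.6466 wt%


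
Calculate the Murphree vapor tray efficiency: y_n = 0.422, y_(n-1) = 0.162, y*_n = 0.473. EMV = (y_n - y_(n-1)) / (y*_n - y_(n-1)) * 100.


Murphree vapor efficiency: EMV = (y_n - y_(n-1)) / (y*_n - y_(n-1)) * 100
EMV = (0.422 - 0.162) / (0.473 - 0.162) * 100 = 0.26 / 0.311 * 100 = 83.60

83.60 %


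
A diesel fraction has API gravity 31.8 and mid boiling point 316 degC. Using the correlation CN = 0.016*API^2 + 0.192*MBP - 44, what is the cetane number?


CN = 0.016 * 31.8^2 + 0.192 * 316 - 44
CN = 16.17984 + 60.672 - 44 = 32.85184

32.85184


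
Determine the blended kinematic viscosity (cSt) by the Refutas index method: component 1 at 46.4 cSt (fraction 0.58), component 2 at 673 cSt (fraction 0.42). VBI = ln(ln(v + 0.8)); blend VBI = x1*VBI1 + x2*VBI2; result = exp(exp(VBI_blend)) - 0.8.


Refutas method: VBN_i = 14.534*ln(ln(visc_i + 0.8)) + 10.975, blended linearly by mass fraction; since VBN is linear in VBI_i = ln(ln(visc_i + 0.8)) and the fractions sum to 1, blend VBI directly: visc = exp(exp(VBI_blend)) - 0.8
VBI_1 = ln(ln(46.4 + 0.8)) = 1.34921
VBI_2 = ln(ln(673 + 0.8)) = 1.87379
VBI_blend = 0.58 * 1.34921 + 0.42 * 1.87379 = 1.56953
visc_blend = exp(exp(1.56953)) - 0.8 = 121.2

121.2 cSt


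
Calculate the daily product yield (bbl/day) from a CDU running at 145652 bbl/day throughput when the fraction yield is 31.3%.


Crude throughput = 145652 bbl/day
Fraction yield = 31.3%
yield = throughput * fraction / 100
yield = 145652 * 31.3 / 100 = 45589.076

45589.076 bbl/day


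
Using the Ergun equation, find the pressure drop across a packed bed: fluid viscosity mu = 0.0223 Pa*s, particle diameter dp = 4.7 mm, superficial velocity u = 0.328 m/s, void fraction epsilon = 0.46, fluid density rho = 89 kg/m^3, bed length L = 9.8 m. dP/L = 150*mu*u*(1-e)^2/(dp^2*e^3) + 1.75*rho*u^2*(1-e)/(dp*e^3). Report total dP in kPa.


dp = 4.7 mm = 0.0047 m
Viscous term = 150*0.0223*0.328*(1-0.46)^2 / (0.0047^2*0.46^3) = 148795
Inertial term = 1.75*89*0.328^2*(1-0.46) / (0.0047*0.46^3) = 19778.7
dP/L = 148795 + 19778.7 = 168574 Pa/m
dP = 168574 * 9.8 / 1000 = 1652 kPa

1652 kPa


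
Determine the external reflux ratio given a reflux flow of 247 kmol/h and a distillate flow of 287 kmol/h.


Reflux ratio definition: R = L / D (liquid returned / distillate withdrawn)
L = 247 kmol/h, D = 287 kmol/h
R = 247 / 287 = 0.8606

0.8606


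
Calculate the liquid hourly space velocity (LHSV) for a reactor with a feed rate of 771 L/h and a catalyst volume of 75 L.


LHSV = volumetric feed rate / catalyst volume
= 771 L/h / 75 L
= 10.28 h^-1

10.28 h^-1


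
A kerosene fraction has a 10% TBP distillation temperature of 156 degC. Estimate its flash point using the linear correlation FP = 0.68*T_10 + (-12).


FP = 0.68 * 156 + (-12) = 94.08

94.08 degC


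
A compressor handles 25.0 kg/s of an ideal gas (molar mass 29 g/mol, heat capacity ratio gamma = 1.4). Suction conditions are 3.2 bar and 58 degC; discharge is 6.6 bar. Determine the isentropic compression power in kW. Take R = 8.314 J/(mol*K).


Isentropic work: W = m*(gamma/(gamma-1))*(R*T1/MW)*((P2/P1)^((gamma-1)/gamma) - 1)
T1 = 58 + 273.15 = 331.15 K
Pressure ratio = 6.6 / 3.2 = 2.0625
Exponent = (1.4 - 1)/1.4 = 0.285714
(P2/P1)^exp - 1 = 2.0625^0.285714 - 1 = 0.229778
W = 25.0 * 1.4 / 0.4 * 8.314 * 331.15 / 29 * 0.229778 = 1909

1909 kW


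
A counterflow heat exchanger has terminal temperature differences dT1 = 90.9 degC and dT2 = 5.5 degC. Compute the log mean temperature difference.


LMTD = (dT1 - dT2) / ln(dT1/dT2)
= (90.9 - 5.5) / ln(90.9 / 5.5) = 85.4 / 2.80501 = 30.45

30.45 degC


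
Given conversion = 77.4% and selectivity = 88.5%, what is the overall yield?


Overall yield = conversion (%) * selectivity (%) / 100
Conversion = 77.4%, Selectivity = 88.5%
Y = 77.4 * 88.5 / 100
= 68.499 %

68.499 %


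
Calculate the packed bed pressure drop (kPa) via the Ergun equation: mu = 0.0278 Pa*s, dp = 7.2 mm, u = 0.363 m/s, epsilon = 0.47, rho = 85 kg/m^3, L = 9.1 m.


dp = 7.2 mm = 0.0072 m
Viscous term = 150*0.0278*0.363*(1-0.47)^2 / (0.0072^2*0.47^3) = 79001.6
Inertial term = 1.75*85*0.363^2*(1-0.47) / (0.0072*0.47^3) = 13897
dP/L = 79001.6 + 13897 = 92898.6 Pa/m
dP = 92898.6 * 9.1 / 1000 = 845.4 kPa

845.4 kPa


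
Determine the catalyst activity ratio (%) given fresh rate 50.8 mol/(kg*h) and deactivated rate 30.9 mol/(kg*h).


Activity (%) = (rate_used / rate_fresh) * 100
rate_used = 30.9, rate_fresh = 50.8
= (30.9 / 50.8) * 100
= 0.6083 * 100 = 60.83

60.83 %


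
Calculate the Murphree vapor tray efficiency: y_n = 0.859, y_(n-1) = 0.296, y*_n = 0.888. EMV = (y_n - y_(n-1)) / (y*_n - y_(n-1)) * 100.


Murphree vapor efficiency: EMV = (y_n - y_(n-1)) / (y*_n - y_(n-1)) * 100
EMV = (0.859 - 0.296) / (0.888 - 0.296) * 100 = 0.563 / 0.592 * 100 = 95.10

95.10 %


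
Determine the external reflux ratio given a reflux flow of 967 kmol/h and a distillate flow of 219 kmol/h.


Reflux ratio definition: R = L / D (liquid returned / distillate withdrawn)
L = 967 kmol/h, D = 219 kmol/h
R = 967 / 219 = 4.416

4.416


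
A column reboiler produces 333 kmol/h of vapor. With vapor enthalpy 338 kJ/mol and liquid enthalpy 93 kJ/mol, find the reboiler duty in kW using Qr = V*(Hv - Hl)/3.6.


Qr = 333 * (338 - 93) / 3.6 = 333 * 245 / 3.6 = 22660

22660 kW


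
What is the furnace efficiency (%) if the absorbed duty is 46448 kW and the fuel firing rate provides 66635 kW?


Furnace efficiency = Q_absorbed / Q_fuel * 100
= 46448 / 66635 * 100 = 69.71

69.71 %


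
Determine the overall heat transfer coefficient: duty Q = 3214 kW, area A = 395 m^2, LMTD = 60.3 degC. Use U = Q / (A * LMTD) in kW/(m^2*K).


From Q = U*A*LMTD, U = Q / (A * LMTD)
U = 3214 / (395 * 60.3) = 3214 / 23818.5 = 0.1349

0.1349 kW/(m^2*K)


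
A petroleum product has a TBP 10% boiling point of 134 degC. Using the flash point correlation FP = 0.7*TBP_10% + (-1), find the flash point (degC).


FP = 0.7 * 134 + (-1) = 92.8

92.8 degC


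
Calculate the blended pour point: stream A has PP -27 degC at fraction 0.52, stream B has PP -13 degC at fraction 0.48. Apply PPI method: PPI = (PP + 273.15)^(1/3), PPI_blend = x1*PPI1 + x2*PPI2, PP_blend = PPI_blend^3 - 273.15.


PPI_1 = (-27 + 273.15)^(1/3) = 6.2671
PPI_2 = (-13 + 273.15)^(1/3) = 6.383731
PPI_blend = 0.52 * 6.2671 + 0.48 * 6.383731 = 6.323083
PP_blend = 6.323083^3 - 273.15 = 252.8056 - 273.15 = -20.34

-20.34 degC


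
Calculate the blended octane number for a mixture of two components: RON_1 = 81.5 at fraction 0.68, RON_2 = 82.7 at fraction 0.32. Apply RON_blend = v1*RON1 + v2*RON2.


Linear blending: RON_blend = sum(vi * RONi)
Contribution 1: 0.68 * 81.5 = 55.42
Contribution 2: 0.32 * 82.7 = 26.464
RON_blend = 55.42 + 26.464 = 81.884

81.884


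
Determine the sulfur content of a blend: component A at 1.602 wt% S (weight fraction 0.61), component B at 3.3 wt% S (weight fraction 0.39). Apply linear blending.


Linear sulfur blending: S_blend = x1*S1 + x2*S2
Contribution 1: 0.61 * 1.602 = 0.97722 wt%
Contribution 2: 0.39 * 3.3 = 1.287 wt%
S_blend = 0.97722 + 1.287 = 2.26422

2.26422 wt%


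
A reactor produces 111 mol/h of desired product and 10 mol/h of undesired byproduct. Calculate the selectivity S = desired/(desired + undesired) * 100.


Selectivity = desired / (desired + undesired) * 100
Total products = 111 + 10 = 121 mol/h
S = 111 / 121 * 100
= 0.9174 * 100
= 91.74 %

91.74 %


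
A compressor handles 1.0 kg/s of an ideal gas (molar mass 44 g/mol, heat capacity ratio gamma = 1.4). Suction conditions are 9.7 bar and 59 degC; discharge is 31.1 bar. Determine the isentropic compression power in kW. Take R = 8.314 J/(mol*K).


Isentropic work: W = m*(gamma/(gamma-1))*(R*T1/MW)*((P2/P1)^((gamma-1)/gamma) - 1)
T1 = 59 + 273.15 = 332.15 K
Pressure ratio = 31.1 / 9.7 = 3.20619
Exponent = (1.4 - 1)/1.4 = 0.285714
(P2/P1)^exp - 1 = 3.20619^0.285714 - 1 = 0.394981
W = 1.0 * 1.4 / 0.4 * 8.314 * 332.15 / 44 * 0.394981 = 86.76

86.76 kW


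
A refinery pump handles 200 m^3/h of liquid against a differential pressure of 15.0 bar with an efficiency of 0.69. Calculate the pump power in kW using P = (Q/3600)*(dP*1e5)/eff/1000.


Q = 200 / 3600 = 0.0555556 m^3/s
P = 0.0555556 * (15.0 * 1e5) / 0.69 / 1000 = 120.8

120.8 kW


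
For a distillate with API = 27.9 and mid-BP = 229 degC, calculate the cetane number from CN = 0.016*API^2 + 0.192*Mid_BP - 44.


CN = 0.016 * 27.9^2 + 0.192 * 229 - 44
CN = 12.45456 + 43.968 - 44 = 12.42256

12.42256


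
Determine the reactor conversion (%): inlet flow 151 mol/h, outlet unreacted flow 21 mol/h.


X = (F_in - F_out) / F_in * 100
Moles reacted = 151 - 21 = 130
X = 130 / 151 * 100
= 0.8609 * 100
= 86.09 %

86.09 %


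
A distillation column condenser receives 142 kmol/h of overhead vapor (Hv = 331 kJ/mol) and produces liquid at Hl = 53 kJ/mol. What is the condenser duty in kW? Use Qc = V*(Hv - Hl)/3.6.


Qc = 142 * (331 - 53) / 3.6 = 142 * 278 / 3.6 = 10970

10970 kW


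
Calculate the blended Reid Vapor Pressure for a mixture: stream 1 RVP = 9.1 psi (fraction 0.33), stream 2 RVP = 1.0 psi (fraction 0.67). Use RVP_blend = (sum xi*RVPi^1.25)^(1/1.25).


Chevron index: RVP_blend = (sum xi*RVPi^1.25)^(1/1.25)
RVP^1.25 terms: 0.33 * 9.1^1.25 + 0.67 * 1.0^1.25 = 5.88574
RVP_blend = 5.88574^(1/1.25) = 4.129

4.129 psi


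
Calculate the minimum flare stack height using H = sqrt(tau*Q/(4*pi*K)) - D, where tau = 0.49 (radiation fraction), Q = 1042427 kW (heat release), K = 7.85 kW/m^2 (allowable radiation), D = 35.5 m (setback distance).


tau*Q/(4*pi*K) = 0.49 * 1042427 / (4 * pi * 7.85) = 5178
sqrt(5178) = 71.9583
H = 71.9583 - 35.5 = 36.46

36.46 m


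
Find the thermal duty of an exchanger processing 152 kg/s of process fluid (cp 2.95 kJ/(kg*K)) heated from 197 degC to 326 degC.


Q = m_dot * cp * delta_T
delta_T = 326 - 197 = 129 K
Q = 152 * 2.95 * 129
= 448.4 * 129
= 57843.6 kW

57843.6 kW


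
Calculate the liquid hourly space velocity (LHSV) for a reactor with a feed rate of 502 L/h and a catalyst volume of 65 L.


LHSV = volumetric feed rate / catalyst volume
= 502 L/h / 65 L
= 7.723 h^-1

7.723 h^-1


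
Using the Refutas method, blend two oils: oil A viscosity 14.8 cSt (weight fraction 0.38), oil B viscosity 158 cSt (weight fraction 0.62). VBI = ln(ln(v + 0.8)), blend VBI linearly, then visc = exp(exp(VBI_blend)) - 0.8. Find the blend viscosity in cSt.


Refutas method: VBN_i = 14.534*ln(ln(visc_i + 0.8)) + 10.975, blended linearly by mass fraction; since VBN is linear in VBI_i = ln(ln(visc_i + 0.8)) and the fractions sum to 1, blend VBI directly: visc = exp(exp(VBI_blend)) - 0.8
VBI_1 = ln(ln(14.8 + 0.8)) = 1.01061
VBI_2 = ln(ln(158 + 0.8)) = 1.62288
VBI_blend = 0.38 * 1.01061 + 0.62 * 1.62288 = 1.39022
visc_blend = exp(exp(1.39022)) - 0.8 = 54.66

54.66 cSt


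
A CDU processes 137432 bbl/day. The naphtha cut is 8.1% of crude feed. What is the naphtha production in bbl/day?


Crude throughput = 137432 bbl/day
Fraction yield = 8.1%
yield = throughput * fraction / 100
yield = 137432 * 8.1 / 100 = 11131.992

11131.992 bbl/day


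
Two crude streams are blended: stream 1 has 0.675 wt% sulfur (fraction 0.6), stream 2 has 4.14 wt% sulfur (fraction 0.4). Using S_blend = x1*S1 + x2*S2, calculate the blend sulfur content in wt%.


Linear sulfur blending: S_blend = x1*S1 + x2*S2
Contribution 1: 0.6 * 0.675 = 0.405 wt%
Contribution 2: 0.4 * 4.14 = 1.656 wt%
S_blend = 0.405 + 1.656 = 2.061

2.061 wt%


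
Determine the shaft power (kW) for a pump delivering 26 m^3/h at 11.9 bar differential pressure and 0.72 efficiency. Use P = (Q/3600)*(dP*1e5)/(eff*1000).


Q = 26 / 3600 = 0.00722222 m^3/s
P = 0.00722222 * (11.9 * 1e5) / 0.72 / 1000 = 11.94

11.94 kW
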